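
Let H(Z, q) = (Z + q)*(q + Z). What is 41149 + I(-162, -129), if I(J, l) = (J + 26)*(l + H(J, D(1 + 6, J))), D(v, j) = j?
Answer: -14218043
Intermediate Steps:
H(Z, q) = (Z + q)**2 (H(Z, q) = (Z + q)*(Z + q) = (Z + q)**2)
I(J, l) = (26 + J)*(l + 4*J**2) (I(J, l) = (J + 26)*(l + (J + J)**2) = (26 + J)*(l + (2*J)**2) = (26 + J)*(l + 4*J**2))
41149 + I(-162, -129) = 41149 + (4*(-162)**3 + 26*(-129) + 104*(-162)**2 - 162*(-129)) = 41149 + (4*(-4251528) - 3354 + 104*26244 + 20898) = 41149 + (-17006112 - 3354 + 2729376 + 20898) = 41149 - 14259192 = -14218043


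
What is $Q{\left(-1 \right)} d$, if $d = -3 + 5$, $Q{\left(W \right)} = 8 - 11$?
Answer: $-6$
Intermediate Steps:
$Q{\left(W \right)} = -3$ ($Q{\left(W \right)} = 8 - 11 = -3$)
$d = 2$
$Q{\left(-1 \right)} d = \left(-3\right) 2 = -6$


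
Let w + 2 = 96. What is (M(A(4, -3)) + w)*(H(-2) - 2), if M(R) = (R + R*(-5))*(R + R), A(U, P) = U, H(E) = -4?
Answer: 204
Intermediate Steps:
w = 94 (w = -2 + 96 = 94)
M(R) = -8*R² (M(R) = (R - 5*R)*(2*R) = (-4*R)*(2*R) = -8*R²)
(M(A(4, -3)) + w)*(H(-2) - 2) = (-8*4² + 94)*(-4 - 2) = (-8*16 + 94)*(-6) = (-128 + 94)*(-6) = -34*(-6) = 204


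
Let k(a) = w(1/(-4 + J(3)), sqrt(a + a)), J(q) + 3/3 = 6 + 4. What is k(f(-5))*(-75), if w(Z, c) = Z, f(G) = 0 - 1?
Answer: -15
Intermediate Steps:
f(G) = -1
J(q) = 9 (J(q) = -1 + (6 + 4) = -1 + 10 = 9)
k(a) = 1/5 (k(a) = 1/(-4 + 9) = 1/5)
k(f(-5))*(-75) = (1/5)*(-75) = -15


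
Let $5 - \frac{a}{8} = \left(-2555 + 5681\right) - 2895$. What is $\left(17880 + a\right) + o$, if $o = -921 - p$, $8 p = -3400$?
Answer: $15576$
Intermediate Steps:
$p = -425$ ($p = \frac{1}{8} \left(-3400\right) = -425$)
$o = -496$ ($o = -921 - -425 = -921 + 425 = -496$)
$a = -1808$ ($a = 40 - 8 \left(\left(-2555 + 5681\right) - 2895\right) = 40 - 8 \left(3126 - 2895\right) = 40 - 1848 = -1808$)
$\left(17880 + a\right) + o = \left(17880 - 1808\right) - 496 = 16072 - 496 = 15576$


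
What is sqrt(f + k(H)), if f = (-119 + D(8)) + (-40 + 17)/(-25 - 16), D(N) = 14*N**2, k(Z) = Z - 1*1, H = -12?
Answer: 27*sqrt(1763)/41 ≈ 27.651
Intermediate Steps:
k(Z) = -1 + Z (k(Z) = Z - 1 = -1 + Z)
f = 31880/41 (f = (-119 + 14*8**2) + (-40 + 17)/(-25 - 16) = (-119 + 14*64) - 23/(-41) = (-119 + 896) - 23*(-1/41) = 777 + 23/41 = 31880/41 ≈ 777.56)
sqrt(f + k(H)) = sqrt(31880/41 + (-1 - 12)) = sqrt(31880/41 - 13) = sqrt(31347/41) = 27*sqrt(1763)/41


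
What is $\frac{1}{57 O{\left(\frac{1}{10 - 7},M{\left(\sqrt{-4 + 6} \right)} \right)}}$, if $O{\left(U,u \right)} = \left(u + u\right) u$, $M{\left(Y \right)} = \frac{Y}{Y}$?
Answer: $\frac{1}{114} \approx 0.0087719$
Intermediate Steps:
$M{\left(Y \right)} = 1$
$O{\left(U,u \right)} = 2 u^{2}$ ($O{\left(U,u \right)} = 2 u u = 2 u^{2}$)
$\frac{1}{57 O{\left(\frac{1}{10 - 7},M{\left(\sqrt{-4 + 6} \right)} \right)}} = \frac{1}{57 \cdot 2 \cdot 1^{2}} = \frac{1}{57 \cdot 2 \cdot 1} = \frac{1}{57 \cdot 2} = \frac{1}{114}$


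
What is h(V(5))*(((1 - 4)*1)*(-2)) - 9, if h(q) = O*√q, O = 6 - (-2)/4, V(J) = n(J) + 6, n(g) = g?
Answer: -9 + 39*√11 ≈ 120.35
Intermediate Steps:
V(J) = 6 + J (V(J) = J + 6 = 6 + J)
O = 13/2 (O = 6 - (-2)/4 = 6 - 1*(-½) = 6 + ½ = 13/2 ≈ 6.5000)
h(q) = 13*√q/2
h(V(5))*(((1 - 4)*1)*(-2)) - 9 = (13*√(6 + 5)/2)*(((1 - 4)*1)*(-2)) - 9 = (13*√11/2)*(-3*1*(-2)) - 9 = (13*√11/2)*(-3*(-2)) - 9 = (13*√11/2)*6 - 9 = 39*√11 - 9 = -9 + 39*√11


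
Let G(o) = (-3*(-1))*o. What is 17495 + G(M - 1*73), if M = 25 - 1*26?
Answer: 17273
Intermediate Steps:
M = -1 (M = 25 - 26 = -1)
G(o) = 3*o
17495 + G(M - 1*73) = 17495 + 3*(-1 - 1*73) = 17495 + 3*(-1 - 73) = 17495 + 3*(-74) = 17495 - 222 = 17273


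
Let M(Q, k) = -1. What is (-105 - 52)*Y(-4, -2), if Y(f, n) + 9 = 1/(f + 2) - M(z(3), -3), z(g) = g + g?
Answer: 2669/2 ≈ 1334.5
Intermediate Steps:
z(g) = 2*g
Y(f, n) = -8 + 1/(2 + f) (Y(f, n) = -9 + (1/(f + 2) - 1*(-1)) = -9 + (1/(2 + f) + 1) = -9 + (1 + 1/(2 + f)) = -8 + 1/(2 + f))
(-105 - 52)*Y(-4, -2) = (-105 - 52)*((-15 - 8*(-4))/(2 - 4)) = -157*(-15 + 32)/(-2) = -(-157)*17/2 = -157*(-17/2) = 2669/2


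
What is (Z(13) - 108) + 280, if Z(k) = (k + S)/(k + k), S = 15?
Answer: 2250/13 ≈ 173.08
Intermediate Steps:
Z(k) = (15 + k)/(2*k) (Z(k) = (k + 15)/(k + k) = (15 + k)/((2*k)) = (15 + k)*(1/(2*k)) = (15 + k)/(2*k))
(Z(13) - 108) + 280 = ((1/2)*(15 + 13)/13 - 108) + 280 = ((1/2)*(1/13)*28 - 108) + 280 = (14/13 - 108) + 280 = -1390/13 + 280 = 2250/13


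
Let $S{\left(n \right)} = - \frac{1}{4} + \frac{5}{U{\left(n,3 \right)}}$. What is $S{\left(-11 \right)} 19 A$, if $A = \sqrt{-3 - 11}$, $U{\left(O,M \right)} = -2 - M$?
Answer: $- \frac{95 i \sqrt{14}}{4} \approx - 88.864 i$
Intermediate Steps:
$S{\left(n \right)} = - \frac{5}{4}$ ($S{\left(n \right)} = - \frac{1}{4} + \frac{5}{-2 - 3} = \left(-1\right) \frac{1}{4} + \frac{5}{-2 - 3} = - \frac{1}{4} + \frac{5}{-5} = - \frac{1}{4} + 5 \left(- \frac{1}{5}\right) = - \frac{1}{4} - 1 = - \frac{5}{4}$)
$A = i \sqrt{14}$ ($A = \sqrt{-14} = i \sqrt{14} \approx 3.7417 i$)
$S{\left(-11 \right)} 19 A = \left(- \frac{5}{4}\right) 19 i \sqrt{14} = - \frac{95 i \sqrt{14}}{4}$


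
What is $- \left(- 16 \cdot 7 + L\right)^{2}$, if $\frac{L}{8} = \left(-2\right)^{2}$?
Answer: $-6400$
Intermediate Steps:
$L = 32$ ($L = 8 \left(-2\right)^{2} = 8 \cdot 4 = 32$)
$- \left(- 16 \cdot 7 + L\right)^{2} = - \left(- 16 \cdot 7 + 32\right)^{2} = - \left(\left(-1\right) 112 + 32\right)^{2} = - \left(-112 + 32\right)^{2} = - \left(-80\right)^{2} = \left(-1\right) 6400 = -6400$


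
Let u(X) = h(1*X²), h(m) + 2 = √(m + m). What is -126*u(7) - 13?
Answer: 239 - 882*√2 ≈ -1008.3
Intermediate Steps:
h(m) = -2 + √2*√m (h(m) = -2 + √(m + m) = -2 + √(2*m) = -2 + √2*√m)
u(X) = -2 + √2*√(X²) (u(X) = -2 + √2*√(1*X²) = -2 + √2*√(X²))
-126*u(7) - 13 = -126*(-2 + √2*√(7²)) - 13 = -126*(-2 + √2*√49) - 13 = -126*(-2 + √2*7) - 13 = -126*(-2 + 7*√2) - 13 = (252 - 882*√2) - 13 = 239 - 882*√2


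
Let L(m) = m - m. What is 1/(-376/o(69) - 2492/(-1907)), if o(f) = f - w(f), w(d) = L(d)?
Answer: -131583/545084 ≈ -0.24140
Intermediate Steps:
L(m) = 0
w(d) = 0
o(f) = f (o(f) = f - 1*0 = f + 0 = f)
1/(-376/o(69) - 2492/(-1907)) = 1/(-376/69 - 2492/(-1907)) = 1/(-376*1/69 - 2492*(-1/1907)) = 1/(-376/69 + 2492/1907) = 1/(-545084/131583) = -131583/545084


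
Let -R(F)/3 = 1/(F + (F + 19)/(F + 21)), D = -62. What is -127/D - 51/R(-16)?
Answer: -80523/310 ≈ -259.75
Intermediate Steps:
R(F) = -3/(F + (19 + F)/(21 + F)) (R(F) = -3/(F + (F + 19)/(F + 21)) = -3/(F + (19 + F)/(21 + F)))
-127/D - 51/R(-16) = -127/(-62) - 51*(19 + (-16)**2 + 22*(-16))/(3*(-21 - 1*(-16))) = -127*(-1/62) - 51*(19 + 256 - 352)/(3*(-21 + 16)) = 127/62 - 51/(3*(-5)/(-77)) = 127/62 - 51/(3*(-1/77)*(-5)) = 127/62 - 51/15/77 = 127/62 - 51*77/15 = 127/62 - 1309/5 = -80523/310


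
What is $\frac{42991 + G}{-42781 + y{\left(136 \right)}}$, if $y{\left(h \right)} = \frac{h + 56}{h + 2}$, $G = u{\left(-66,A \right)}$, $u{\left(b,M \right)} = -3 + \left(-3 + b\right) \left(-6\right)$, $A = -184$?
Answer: $- \frac{998246}{983931} \approx -1.0145$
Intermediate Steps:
$u{\left(b,M \right)} = 15 - 6 b$ ($u{\left(b,M \right)} = -3 - \left(-18 + 6 b\right) = 15 - 6 b$)
$G = 411$ ($G = 15 - -396 = 15 + 396 = 411$)
$y{\left(h \right)} = \frac{56 + h}{2 + h}$
$\frac{42991 + G}{-42781 + y{\left(136 \right)}} = \frac{42991 + 411}{-42781 + \frac{56 + 136}{2 + 136}} = \frac{43402}{-42781 + \frac{1}{138} \cdot 192} = \frac{43402}{-42781 + \frac{32}{23}} = \frac{43402}{- \frac{983931}{23}} = 43402 \left(- \frac{23}{983931}\right) = - \frac{998246}{983931}$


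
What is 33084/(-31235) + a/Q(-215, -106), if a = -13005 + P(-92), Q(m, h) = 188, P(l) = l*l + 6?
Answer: -147870517/5872180 ≈ -25.182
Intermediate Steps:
P(l) = 6 + l**2 (P(l) = l**2 + 6 = 6 + l**2)
a = -4535 (a = -13005 + (6 + (-92)**2) = -13005 + (6 + 8464) = -13005 + 8470 = -4535)
33084/(-31235) + a/Q(-215, -106) = 33084/(-31235) - 4535/188 = 33084*(-1/31235) - 4535*1/188 = -33084/31235 - 4535/188 = -147870517/5872180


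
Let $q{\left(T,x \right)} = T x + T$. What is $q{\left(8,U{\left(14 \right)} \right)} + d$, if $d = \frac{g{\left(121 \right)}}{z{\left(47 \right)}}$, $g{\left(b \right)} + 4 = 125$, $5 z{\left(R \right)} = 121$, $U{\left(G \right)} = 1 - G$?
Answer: $-91$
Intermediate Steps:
$z{\left(R \right)} = \frac{121}{5}$ ($z{\left(R \right)} = \frac{1}{5} \cdot 121 = \frac{121}{5}$)
$g{\left(b \right)} = 121$ ($g{\left(b \right)} = -4 + 125 = 121$)
$q{\left(T,x \right)} = T + T x$
$d = 5$ ($d = \frac{121}{\frac{121}{5}} = 121 \cdot \frac{5}{121} = 5$)
$q{\left(8,U{\left(14 \right)} \right)} + d = 8 \left(1 + \left(1 - 14\right)\right) + 5 = 8 \left(1 - 13\right) + 5 = 8 \left(-12\right) + 5 = -96 + 5 = -91$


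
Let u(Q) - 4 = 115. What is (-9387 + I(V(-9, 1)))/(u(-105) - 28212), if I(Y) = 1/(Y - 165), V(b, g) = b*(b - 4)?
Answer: 450577/1348464 ≈ 0.33414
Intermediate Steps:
V(b, g) = b*(-4 + b)
u(Q) = 119 (u(Q) = 4 + 115 = 119)
I(Y) = 1/(-165 + Y)
(-9387 + I(V(-9, 1)))/(u(-105) - 28212) = (-9387 + 1/(-165 - 9*(-4 - 9)))/(119 - 28212) = (-9387 + 1/(-165 - 9*(-13)))/(-28093) = (-9387 + 1/(-165 + 117))*(-1/28093) = (-9387 + 1/(-48))*(-1/28093) = (-9387 - 1/48)*(-1/28093) = -450577/48*(-1/28093) = 450577/1348464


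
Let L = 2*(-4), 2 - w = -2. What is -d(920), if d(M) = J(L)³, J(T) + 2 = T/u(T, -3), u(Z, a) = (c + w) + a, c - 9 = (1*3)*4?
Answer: 17576/1331 ≈ 13.205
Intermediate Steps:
w = 4 (w = 2 - 1*(-2) = 2 + 2 = 4)
c = 21 (c = 9 + (1*3)*4 = 9 + 3*4 = 9 + 12 = 21)
u(Z, a) = 25 + a (u(Z, a) = (21 + 4) + a = 25 + a)
L = -8
J(T) = -2 + T/22 (J(T) = -2 + T/(25 - 3) = -2 + T/22)
d(M) = -17576/1331 (d(M) = (-2 + (1/22)*(-8))³ = (-2 - 4/11)³ = (-26/11)³ = -17576/1331)
-d(920) = -1*(-17576/1331) = 17576/1331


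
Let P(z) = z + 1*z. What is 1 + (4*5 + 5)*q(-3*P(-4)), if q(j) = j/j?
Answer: 26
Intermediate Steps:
P(z) = 2*z (P(z) = z + z = 2*z)
q(j) = 1
1 + (4*5 + 5)*q(-3*P(-4)) = 1 + (4*5 + 5)*1 = 1 + (20 + 5)*1 = 1 + 25*1 = 1 + 25 = 26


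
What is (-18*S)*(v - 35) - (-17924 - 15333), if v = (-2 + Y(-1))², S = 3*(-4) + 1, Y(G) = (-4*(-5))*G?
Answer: 122159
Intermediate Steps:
Y(G) = 20*G
S = -11 (S = -12 + 1 = -11)
v = 484 (v = (-2 + 20*(-1))² = (-2 - 20)² = (-22)² = 484)
(-18*S)*(v - 35) - (-17924 - 15333) = (-18*(-11))*(484 - 35) - (-17924 - 15333) = 198*449 - 1*(-33257) = 88902 + 33257 = 122159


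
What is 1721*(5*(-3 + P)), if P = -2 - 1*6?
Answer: -94655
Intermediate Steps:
P = -8 (P = -2 - 6 = -8)
1721*(5*(-3 + P)) = 1721*(5*(-3 - 8)) = 1721*(5*(-11)) = 1721*(-55) = -94655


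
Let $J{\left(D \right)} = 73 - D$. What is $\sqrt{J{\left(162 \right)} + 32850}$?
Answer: $181$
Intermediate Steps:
$\sqrt{J{\left(162 \right)} + 32850} = \sqrt{\left(73 - 162\right) + 32850} = \sqrt{-89 + 32850} = \sqrt{32761} = 181$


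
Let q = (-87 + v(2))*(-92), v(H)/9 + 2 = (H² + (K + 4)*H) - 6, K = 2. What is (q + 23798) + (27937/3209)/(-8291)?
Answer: 669881282845/26605819 ≈ 25178.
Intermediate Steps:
v(H) = -72 + 9*H² + 54*H (v(H) = -18 + 9*((H² + (2 + 4)*H) - 6) = -18 + 9*((H² + 6*H) - 6) = -18 + 9*(-6 + H² + 6*H) = -18 + (-54 + 9*H² + 54*H) = -72 + 9*H² + 54*H)
q = 1380 (q = (-87 + (-72 + 9*2² + 54*2))*(-92) = (-87 + (-72 + 9*4 + 108))*(-92) = (-87 + (-72 + 36 + 108))*(-92) = (-87 + 72)*(-92) = -15*(-92) = 1380)
(q + 23798) + (27937/3209)/(-8291) = (1380 + 23798) + (27937/3209)/(-8291) = 25178 + (27937*(1/3209))*(-1/8291) = 25178 + (27937/3209)*(-1/8291) = 25178 - 27937/26605819 = 669881282845/26605819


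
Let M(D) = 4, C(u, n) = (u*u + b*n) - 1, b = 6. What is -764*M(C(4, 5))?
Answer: -3056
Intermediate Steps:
C(u, n) = -1 + u**2 + 6*n (C(u, n) = (u*u + 6*n) - 1 = (u**2 + 6*n) - 1 = -1 + u**2 + 6*n)
-764*M(C(4, 5)) = -764*4 = -3056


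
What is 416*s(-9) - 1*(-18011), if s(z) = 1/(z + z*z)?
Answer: 162151/9 ≈ 18017.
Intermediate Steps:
s(z) = 1/(z + z**2)
416*s(-9) - 1*(-18011) = 416*(1/((-9)*(1 - 9))) - 1*(-18011) = 416*(-1/9/(-8)) + 18011 = 416*(-1/9*(-1/8)) + 18011 = 416*(1/72) + 18011 = 52/9 + 18011 = 162151/9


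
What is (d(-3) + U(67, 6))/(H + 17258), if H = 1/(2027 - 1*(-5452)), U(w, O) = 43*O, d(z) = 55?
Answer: 2340927/129072583 ≈ 0.018137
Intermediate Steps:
H = 1/7479 (H = 1/(2027 + 5452) = 1/7479 ≈ 0.00013371)
(d(-3) + U(67, 6))/(H + 17258) = (55 + 43*6)/(1/7479 + 17258) = (55 + 258)/(129072583/7479) = 313*(7479/129072583) = 2340927/129072583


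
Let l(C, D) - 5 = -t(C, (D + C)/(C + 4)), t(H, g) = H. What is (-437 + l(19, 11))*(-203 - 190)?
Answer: 177243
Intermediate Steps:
l(C, D) = 5 - C
(-437 + l(19, 11))*(-203 - 190) = (-437 + (5 - 1*19))*(-203 - 190) = (-437 + (5 - 19))*(-393) = (-437 - 14)*(-393) = -451*(-393) = 177243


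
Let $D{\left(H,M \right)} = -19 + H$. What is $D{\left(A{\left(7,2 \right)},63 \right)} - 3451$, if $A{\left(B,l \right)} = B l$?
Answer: $-3456$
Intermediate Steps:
$D{\left(A{\left(7,2 \right)},63 \right)} - 3451 = \left(-19 + 7 \cdot 2\right) - 3451 = \left(-19 + 14\right) - 3451 = -5 - 3451 = -3456$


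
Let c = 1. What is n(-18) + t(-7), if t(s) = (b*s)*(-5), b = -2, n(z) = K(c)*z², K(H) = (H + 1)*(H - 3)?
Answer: -1366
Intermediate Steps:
K(H) = (1 + H)*(-3 + H)
n(z) = -4*z² (n(z) = (-3 + 1² - 2*1)*z² = (-3 + 1 - 2)*z² = -4*z²)
t(s) = 10*s (t(s) = -2*s*(-5) = 10*s)
n(-18) + t(-7) = -4*(-18)² + 10*(-7) = -4*324 - 70 = -1296 - 70 = -1366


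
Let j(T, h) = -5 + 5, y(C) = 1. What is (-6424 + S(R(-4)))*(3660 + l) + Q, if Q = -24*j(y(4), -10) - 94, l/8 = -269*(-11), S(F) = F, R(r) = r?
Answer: -175690190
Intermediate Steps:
l = 23672 (l = 8*(-269*(-11)) = 8*2959 = 23672)
j(T, h) = 0
Q = -94 (Q = -24*0 - 94 = 0 - 94 = -94)
(-6424 + S(R(-4)))*(3660 + l) + Q = (-6424 - 4)*(3660 + 23672) - 94 = -6428*27332 - 94 = -175690096 - 94 = -175690190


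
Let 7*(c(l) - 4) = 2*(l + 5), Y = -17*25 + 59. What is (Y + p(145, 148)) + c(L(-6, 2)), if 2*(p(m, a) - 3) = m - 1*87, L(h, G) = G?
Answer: -328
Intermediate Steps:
p(m, a) = -81/2 + m/2 (p(m, a) = 3 + (m - 1*87)/2 = 3 + (m - 87)/2 = 3 + (-87 + m)/2 = 3 + (-87/2 + m/2) = -81/2 + m/2)
Y = -366 (Y = -425 + 59 = -366)
c(l) = 38/7 + 2*l/7 (c(l) = 4 + (2*(l + 5))/7 = 4 + (2*(5 + l))/7 = 4 + (10 + 2*l)/7 = 4 + (10/7 + 2*l/7) = 38/7 + 2*l/7)
(Y + p(145, 148)) + c(L(-6, 2)) = (-366 + (-81/2 + (½)*145)) + (38/7 + (2/7)*2) = (-366 + (-81/2 + 145/2)) + (38/7 + 4/7) = (-366 + 32) + 6 = -334 + 6 = -328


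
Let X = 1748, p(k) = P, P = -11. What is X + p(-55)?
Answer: 1737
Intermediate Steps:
p(k) = -11
X + p(-55) = 1748 - 11 = 1737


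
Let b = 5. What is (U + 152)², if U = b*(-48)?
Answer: 7744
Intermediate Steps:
U = -240 (U = 5*(-48) = -240)
(U + 152)² = (-240 + 152)² = (-88)² = 7744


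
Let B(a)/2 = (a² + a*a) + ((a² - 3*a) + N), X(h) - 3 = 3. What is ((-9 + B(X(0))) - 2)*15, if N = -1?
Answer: 2505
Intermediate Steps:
X(h) = 6 (X(h) = 3 + 3 = 6)
B(a) = -2 - 6*a + 6*a² (B(a) = 2*((a² + a*a) + ((a² - 3*a) - 1)) = 2*((a² + a²) + (-1 + a² - 3*a)) = 2*(2*a² + (-1 + a² - 3*a)) = 2*(-1 - 3*a + 3*a²) = -2 - 6*a + 6*a²)
((-9 + B(X(0))) - 2)*15 = ((-9 + (-2 - 6*6 + 6*6²)) - 2)*15 = ((-9 + (-2 - 36 + 6*36)) - 2)*15 = ((-9 + (-2 - 36 + 216)) - 2)*15 = ((-9 + 178) - 2)*15 = (169 - 2)*15 = 167*15 = 2505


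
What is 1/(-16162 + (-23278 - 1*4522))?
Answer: -1/43962 ≈ -2.2747e-5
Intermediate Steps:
1/(-16162 + (-23278 - 1*4522)) = 1/(-16162 + (-23278 - 4522)) = 1/(-16162 - 27800) = 1/(-43962) = -1/43962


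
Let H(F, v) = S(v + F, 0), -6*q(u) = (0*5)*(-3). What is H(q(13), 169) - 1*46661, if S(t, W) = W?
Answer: -46661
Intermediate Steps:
q(u) = 0 (q(u) = -0*5*(-3)/6 = -0*(-3) = -⅙*0 = 0)
H(F, v) = 0
H(q(13), 169) - 1*46661 = 0 - 1*46661 = 0 - 46661 = -46661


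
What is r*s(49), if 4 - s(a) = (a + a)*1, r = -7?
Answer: 658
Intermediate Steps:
s(a) = 4 - 2*a (s(a) = 4 - (a + a) = 4 - 2*a)
r*s(49) = -7*(4 - 2*49) = -7*(4 - 98) = -7*(-94) = 658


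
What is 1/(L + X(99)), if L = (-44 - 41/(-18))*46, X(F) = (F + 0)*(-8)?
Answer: -9/24401 ≈ -0.00036884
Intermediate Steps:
X(F) = -8*F (X(F) = F*(-8) = -8*F)
L = -17273/9 (L = (-44 - 41*(-1/18))*46 = (-44 + 41/18)*46 = -751/18*46 = -17273/9 ≈ -1919.2)
1/(L + X(99)) = 1/(-17273/9 - 8*99) = 1/(-17273/9 - 792) = 1/(-24401/9) = -9/24401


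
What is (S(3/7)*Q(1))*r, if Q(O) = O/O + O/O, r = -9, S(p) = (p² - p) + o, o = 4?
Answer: -3312/49 ≈ -67.592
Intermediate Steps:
S(p) = 4 + p² - p (S(p) = (p² - p) + 4 = 4 + p² - p)
Q(O) = 2 (Q(O) = 1 + 1 = 2)
(S(3/7)*Q(1))*r = ((4 + (3/7)² - 3/7)*2)*(-9) = ((4 + (3*(⅐))² - 3/7)*2)*(-9) = ((4 + (3/7)² - 1*3/7)*2)*(-9) = ((4 + 9/49 - 3/7)*2)*(-9) = ((184/49)*2)*(-9) = (368/49)*(-9) = -3312/49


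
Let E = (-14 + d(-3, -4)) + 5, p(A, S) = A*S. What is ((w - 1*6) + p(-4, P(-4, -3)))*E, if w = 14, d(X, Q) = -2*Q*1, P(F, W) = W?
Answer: -20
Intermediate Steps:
d(X, Q) = -2*Q
E = -1 (E = (-14 - 2*(-4)) + 5 = (-14 + 8) + 5 = -6 + 5 = -1)
((w - 1*6) + p(-4, P(-4, -3)))*E = ((14 - 1*6) - 4*(-3))*(-1) = ((14 - 6) + 12)*(-1) = (8 + 12)*(-1) = 20*(-1) = -20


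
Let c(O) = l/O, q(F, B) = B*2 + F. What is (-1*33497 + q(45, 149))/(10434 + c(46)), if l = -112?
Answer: -381271/119963 ≈ -3.1782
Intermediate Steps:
q(F, B) = F + 2*B (q(F, B) = 2*B + F = F + 2*B)
c(O) = -112/O
(-1*33497 + q(45, 149))/(10434 + c(46)) = (-1*33497 + (45 + 2*149))/(10434 - 112/46) = (-33497 + (45 + 298))/(10434 - 112*1/46) = (-33497 + 343)/(10434 - 56/23) = -33154/239926/23 = -33154*23/239926 = -381271/119963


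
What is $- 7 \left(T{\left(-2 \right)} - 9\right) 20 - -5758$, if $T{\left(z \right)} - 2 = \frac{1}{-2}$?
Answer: $6808$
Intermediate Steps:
$T{\left(z \right)} = \frac{3}{2}$ ($T{\left(z \right)} = 2 + \frac{1}{-2} = 2 - \frac{1}{2} = \frac{3}{2}$)
$- 7 \left(T{\left(-2 \right)} - 9\right) 20 - -5758 = - 7 \left(\frac{3}{2} - 9\right) 20 - -5758 = \left(-7\right) \left(- \frac{15}{2}\right) 20 + 5758 = \frac{105}{2} \cdot 20 + 5758 = 1050 + 5758 = 6808$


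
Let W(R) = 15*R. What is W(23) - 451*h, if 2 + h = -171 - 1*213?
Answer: 174431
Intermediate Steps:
h = -386 (h = -2 + (-171 - 1*213) = -2 + (-171 - 213) = -2 - 384 = -386)
W(23) - 451*h = 15*23 - 451*(-386) = 345 + 174086 = 174431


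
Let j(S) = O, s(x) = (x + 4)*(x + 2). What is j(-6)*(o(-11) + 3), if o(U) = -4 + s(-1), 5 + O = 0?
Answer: -10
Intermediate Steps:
s(x) = (2 + x)*(4 + x) (s(x) = (4 + x)*(2 + x) = (2 + x)*(4 + x))
O = -5 (O = -5 + 0 = -5)
j(S) = -5
o(U) = -1 (o(U) = -4 + (8 + (-1)² + 6*(-1)) = -4 + (8 + 1 - 6) = -4 + 3 = -1)
j(-6)*(o(-11) + 3) = -5*(-1 + 3) = -5*2 = -10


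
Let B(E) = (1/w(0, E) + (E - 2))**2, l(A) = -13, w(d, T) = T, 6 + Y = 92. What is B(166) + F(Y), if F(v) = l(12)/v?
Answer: 31871447761/1184908 ≈ 26898.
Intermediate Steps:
Y = 86 (Y = -6 + 92 = 86)
B(E) = (-2 + E + 1/E)**2 (B(E) = (1/E + (E - 2))**2 = (1/E + (-2 + E))**2 = (-2 + E + 1/E)**2)
F(v) = -13/v
B(166) + F(Y) = (1 + 166**2 - 2*166)**2/166**2 - 13/86 = (1 + 27556 - 332)**2/27556 - 13*1/86 = (1/27556)*27225**2 - 13/86 = (1/27556)*741200625 - 13/86 = 741200625/27556 - 13/86 = 31871447761/1184908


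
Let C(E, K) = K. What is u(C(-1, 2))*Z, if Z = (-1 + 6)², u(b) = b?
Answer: 50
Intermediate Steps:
Z = 25 (Z = 5² = 25)
u(C(-1, 2))*Z = 2*25 = 50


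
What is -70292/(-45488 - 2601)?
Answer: 70292/48089 ≈ 1.4617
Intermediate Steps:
-70292/(-45488 - 2601) = -70292/(-48089) = -70292*(-1/48089) = 70292/48089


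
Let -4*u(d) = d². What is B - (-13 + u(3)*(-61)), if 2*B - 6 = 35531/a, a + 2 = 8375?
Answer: -3989843/33492 ≈ -119.13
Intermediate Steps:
u(d) = -d²/4
a = 8373 (a = -2 + 8375 = 8373)
B = 85769/16746 (B = 3 + (35531/8373)/2 = 3 + (35531*(1/8373))/2 = 3 + (½)*(35531/8373) = 3 + 35531/16746 = 85769/16746 ≈ 5.1218)
B - (-13 + u(3)*(-61)) = 85769/16746 - (-13 - ¼*3²*(-61)) = 85769/16746 - (-13 - ¼*9*(-61)) = 85769/16746 - (-13 - 9/4*(-61)) = 85769/16746 - (-13 + 549/4) = 85769/16746 - 1*497/4 = 85769/16746 - 497/4 = -3989843/33492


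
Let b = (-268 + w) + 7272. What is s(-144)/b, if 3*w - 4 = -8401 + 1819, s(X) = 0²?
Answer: 0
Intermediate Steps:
s(X) = 0
w = -6578/3 (w = 4/3 + (-8401 + 1819)/3 = 4/3 + (⅓)*(-6582) = 4/3 - 2194 = -6578/3 ≈ -2192.7)
b = 14434/3 (b = (-268 - 6578/3) + 7272 = -7382/3 + 7272 = 14434/3 ≈ 4811.3)
s(-144)/b = 0/(14434/3) = 0*(3/14434) = 0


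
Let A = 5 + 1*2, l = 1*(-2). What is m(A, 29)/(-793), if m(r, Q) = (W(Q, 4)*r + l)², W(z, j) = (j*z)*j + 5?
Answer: -10764961/793 ≈ -13575.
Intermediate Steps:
W(z, j) = 5 + z*j² (W(z, j) = z*j² + 5 = 5 + z*j²)
l = -2
A = 7 (A = 5 + 2 = 7)
m(r, Q) = (-2 + r*(5 + 16*Q))² (m(r, Q) = ((5 + Q*4²)*r - 2)² = ((5 + Q*16)*r - 2)² = ((5 + 16*Q)*r - 2)² = (r*(5 + 16*Q) - 2)² = (-2 + r*(5 + 16*Q))²)
m(A, 29)/(-793) = (-2 + 7*(5 + 16*29))²/(-793) = (-2 + 7*(5 + 464))²*(-1/793) = (-2 + 7*469)²*(-1/793) = (-2 + 3283)²*(-1/793) = 3281²*(-1/793) = 10764961*(-1/793) = -10764961/793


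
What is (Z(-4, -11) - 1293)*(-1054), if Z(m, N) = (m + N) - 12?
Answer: 1391280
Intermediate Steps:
Z(m, N) = -12 + N + m (Z(m, N) = (N + m) - 12 = -12 + N + m)
(Z(-4, -11) - 1293)*(-1054) = ((-12 - 11 - 4) - 1293)*(-1054) = (-27 - 1293)*(-1054) = -1320*(-1054) = 1391280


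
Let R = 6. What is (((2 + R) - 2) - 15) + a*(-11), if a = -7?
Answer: 68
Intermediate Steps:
(((2 + R) - 2) - 15) + a*(-11) = (((2 + 6) - 2) - 15) - 7*(-11) = ((8 - 2) - 15) + 77 = (6 - 15) + 77 = -9 + 77 = 68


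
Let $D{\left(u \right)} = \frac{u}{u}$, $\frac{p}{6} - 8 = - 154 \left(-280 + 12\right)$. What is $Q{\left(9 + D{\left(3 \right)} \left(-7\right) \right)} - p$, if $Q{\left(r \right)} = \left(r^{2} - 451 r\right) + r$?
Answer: $-248576$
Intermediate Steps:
$p = 247680$ ($p = 48 + 6 \left(- 154 \left(-280 + 12\right)\right) = 48 + 6 \left(\left(-154\right) \left(-268\right)\right) = 48 + 6 \cdot 41272 = 48 + 247632 = 247680$)
$D{\left(u \right)} = 1$
$Q{\left(r \right)} = r^{2} - 450 r$
$Q{\left(9 + D{\left(3 \right)} \left(-7\right) \right)} - p = \left(9 + 1 \left(-7\right)\right) \left(-450 + \left(9 + 1 \left(-7\right)\right)\right) - 247680 = \left(9 - 7\right) \left(-450 + \left(9 - 7\right)\right) - 247680 = 2 \left(-450 + 2\right) - 247680 = 2 \left(-448\right) - 247680 = -896 - 247680 = -248576$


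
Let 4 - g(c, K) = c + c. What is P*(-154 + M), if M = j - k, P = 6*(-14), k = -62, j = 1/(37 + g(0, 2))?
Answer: 316764/41 ≈ 7726.0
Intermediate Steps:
g(c, K) = 4 - 2*c (g(c, K) = 4 - (c + c) = 4 - 2*c)
j = 1/41 (j = 1/(37 + (4 - 2*0)) = 1/(37 + (4 + 0)) = 1/(37 + 4) = 1/41 ≈ 0.024390)
P = -84
M = 2543/41 (M = 1/41 - 1*(-62) = 1/41 + 62 = 2543/41 ≈ 62.024)
P*(-154 + M) = -84*(-154 + 2543/41) = -84*(-3771/41) = 316764/41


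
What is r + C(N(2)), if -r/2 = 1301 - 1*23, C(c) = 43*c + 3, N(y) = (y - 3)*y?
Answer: -2639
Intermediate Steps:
N(y) = y*(-3 + y) (N(y) = (-3 + y)*y = y*(-3 + y))
C(c) = 3 + 43*c
r = -2556 (r = -2*(1301 - 1*23) = -2*(1301 - 23) = -2*1278 = -2556)
r + C(N(2)) = -2556 + (3 + 43*(2*(-3 + 2))) = -2556 + (3 + 43*(2*(-1))) = -2556 + (3 + 43*(-2)) = -2556 + (3 - 86) = -2556 - 83 = -2639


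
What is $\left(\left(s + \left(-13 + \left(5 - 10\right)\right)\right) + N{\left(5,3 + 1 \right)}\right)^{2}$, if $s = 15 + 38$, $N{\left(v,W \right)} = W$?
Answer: $1521$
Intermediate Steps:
$s = 53$
$\left(\left(s + \left(-13 + \left(5 - 10\right)\right)\right) + N{\left(5,3 + 1 \right)}\right)^{2} = \left(\left(53 + \left(-13 + \left(5 - 10\right)\right)\right) + \left(3 + 1\right)\right)^{2} = \left(\left(53 + \left(-13 + \left(5 - 10\right)\right)\right) + 4\right)^{2} = \left(\left(53 - 18\right) + 4\right)^{2} = \left(35 + 4\right)^{2} = 39^{2} = 1521$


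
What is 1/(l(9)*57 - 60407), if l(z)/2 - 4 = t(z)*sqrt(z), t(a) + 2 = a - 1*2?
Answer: -1/58241 ≈ -1.7170e-5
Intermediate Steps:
t(a) = -4 + a (t(a) = -2 + (a - 1*2) = -2 + (a - 2) = -2 + (-2 + a) = -4 + a)
l(z) = 8 + 2*sqrt(z)*(-4 + z) (l(z) = 8 + 2*((-4 + z)*sqrt(z)) = 8 + 2*(sqrt(z)*(-4 + z)) = 8 + 2*sqrt(z)*(-4 + z))
1/(l(9)*57 - 60407) = 1/((8 + 2*sqrt(9)*(-4 + 9))*57 - 60407) = 1/((8 + 2*3*5)*57 - 60407) = 1/((8 + 30)*57 - 60407) = 1/(38*57 - 60407) = 1/(2166 - 60407) = 1/(-58241) = -1/58241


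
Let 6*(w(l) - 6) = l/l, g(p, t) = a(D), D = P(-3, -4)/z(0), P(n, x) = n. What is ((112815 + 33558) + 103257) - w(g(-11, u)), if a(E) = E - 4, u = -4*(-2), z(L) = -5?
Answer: 1497743/6 ≈ 2.4962e+5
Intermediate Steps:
D = 3/5 (D = -3/(-5) = -3*(-1/5) = 3/5 ≈ 0.60000)
u = 8
a(E) = -4 + E
g(p, t) = -17/5 (g(p, t) = -4 + 3/5 = -17/5)
w(l) = 37/6 (w(l) = 6 + (l/l)/6 = 6 + (1/6)*1 = 6 + 1/6 = 37/6)
((112815 + 33558) + 103257) - w(g(-11, u)) = ((112815 + 33558) + 103257) - 1*37/6 = (146373 + 103257) - 37/6 = 249630 - 37/6 = 1497743/6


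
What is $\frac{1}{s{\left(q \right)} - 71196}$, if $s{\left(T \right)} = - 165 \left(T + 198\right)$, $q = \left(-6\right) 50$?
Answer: $- \frac{1}{54366} \approx -1.8394 \cdot 10^{-5}$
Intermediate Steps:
$q = -300$
$s{\left(T \right)} = -32670 - 165 T$ ($s{\left(T \right)} = - 165 \left(198 + T\right) = -32670 - 165 T$)
$\frac{1}{s{\left(q \right)} - 71196} = \frac{1}{\left(-32670 - -49500\right) - 71196} = \frac{1}{\left(-32670 + 49500\right) - 71196} = \frac{1}{16830 - 71196} = \frac{1}{-54366} = - \frac{1}{54366}$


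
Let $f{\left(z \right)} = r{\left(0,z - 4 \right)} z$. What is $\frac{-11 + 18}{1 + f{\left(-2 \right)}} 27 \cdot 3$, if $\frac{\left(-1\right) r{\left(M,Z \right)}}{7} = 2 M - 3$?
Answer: $- \frac{567}{41} \approx -13.829$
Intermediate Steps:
$r{\left(M,Z \right)} = 21 - 14 M$ ($r{\left(M,Z \right)} = - 7 \left(2 M - 3\right) = - 7 \left(-3 + 2 M\right) = 21 - 14 M$)
$f{\left(z \right)} = 21 z$ ($f{\left(z \right)} = \left(21 - 0\right) z = \left(21 + 0\right) z = 21 z$)
$\frac{-11 + 18}{1 + f{\left(-2 \right)}} 27 \cdot 3 = \frac{-11 + 18}{1 + 21 \left(-2\right)} 27 \cdot 3 = \frac{7}{1 - 42} \cdot 27 \cdot 3 = \frac{7}{-41} \cdot 27 \cdot 3 = 7 \left(- \frac{1}{41}\right) 27 \cdot 3 = \left(- \frac{7}{41}\right) 27 \cdot 3 = \left(- \frac{189}{41}\right) 3 = - \frac{567}{41}$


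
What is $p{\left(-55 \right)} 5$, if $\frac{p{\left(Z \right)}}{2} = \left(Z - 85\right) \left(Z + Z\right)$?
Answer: $154000$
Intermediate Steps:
$p{\left(Z \right)} = 4 Z \left(-85 + Z\right)$ ($p{\left(Z \right)} = 2 \left(Z - 85\right) \left(Z + Z\right) = 2 \left(-85 + Z\right) 2 Z = 2 \cdot 2 Z \left(-85 + Z\right) = 4 Z \left(-85 + Z\right)$)
$p{\left(-55 \right)} 5 = 4 \left(-55\right) \left(-85 - 55\right) 5 = 4 \left(-55\right) \left(-140\right) 5 = 30800 \cdot 5 = 154000$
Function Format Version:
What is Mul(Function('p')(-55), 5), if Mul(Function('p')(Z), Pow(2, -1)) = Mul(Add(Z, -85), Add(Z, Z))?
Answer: 154000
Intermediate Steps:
Function('p')(Z) = Mul(4, Z, Add(-85, Z)) (Function('p')(Z) = Mul(2, Mul(Add(Z, -85), Add(Z, Z))) = Mul(2, Mul(Add(-85, Z), Mul(2, Z))) = Mul(2, Mul(2, Z, Add(-85, Z))) = Mul(4, Z, Add(-85, Z)))
Mul(Function('p')(-55), 5) = Mul(Mul(4, -55, Add(-85, -55)), 5) = Mul(Mul(4, -55, -140), 5) = Mul(30800, 5) = 154000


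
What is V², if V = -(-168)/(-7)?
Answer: 576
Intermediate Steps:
V = -24 (V = -(-168)*(-1)/7 = -21*8/7 = -24)
V² = (-24)² = 576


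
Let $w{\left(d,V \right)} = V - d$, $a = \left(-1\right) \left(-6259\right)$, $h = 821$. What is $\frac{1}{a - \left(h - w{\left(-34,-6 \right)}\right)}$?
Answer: $\frac{1}{5466} \approx 0.00018295$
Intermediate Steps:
$a = 6259$
$\frac{1}{a - \left(h - w{\left(-34,-6 \right)}\right)} = \frac{1}{6259 - 793} = \frac{1}{5466}$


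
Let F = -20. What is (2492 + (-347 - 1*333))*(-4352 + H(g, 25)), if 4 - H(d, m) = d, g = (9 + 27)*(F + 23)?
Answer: -8074272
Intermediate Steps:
g = 108 (g = (9 + 27)*(-20 + 23) = 36*3 = 108)
H(d, m) = 4 - d
(2492 + (-347 - 1*333))*(-4352 + H(g, 25)) = (2492 + (-347 - 1*333))*(-4352 + (4 - 1*108)) = (2492 + (-347 - 333))*(-4352 + (4 - 108)) = (2492 - 680)*(-4352 - 104) = 1812*(-4456) = -8074272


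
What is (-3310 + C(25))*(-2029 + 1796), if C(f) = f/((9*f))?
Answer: 6940837/9 ≈ 7.7120e+5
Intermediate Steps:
C(f) = ⅑ (C(f) = f*(1/(9*f)) = ⅑)
(-3310 + C(25))*(-2029 + 1796) = (-3310 + ⅑)*(-2029 + 1796) = -29789/9*(-233) = 6940837/9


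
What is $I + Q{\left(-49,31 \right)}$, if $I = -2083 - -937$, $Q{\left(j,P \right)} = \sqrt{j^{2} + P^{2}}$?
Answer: $-1146 + 41 \sqrt{2} \approx -1088.0$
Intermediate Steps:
$Q{\left(j,P \right)} = \sqrt{P^{2} + j^{2}}$
$I = -1146$ ($I = -2083 + 937 = -1146$)
$I + Q{\left(-49,31 \right)} = -1146 + \sqrt{31^{2} + \left(-49\right)^{2}} = -1146 + \sqrt{961 + 2401} = -1146 + \sqrt{3362} = -1146 + 41 \sqrt{2}$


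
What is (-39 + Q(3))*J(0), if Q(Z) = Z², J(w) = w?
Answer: 0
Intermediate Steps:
(-39 + Q(3))*J(0) = (-39 + 3²)*0 = (-39 + 9)*0 = -30*0 = 0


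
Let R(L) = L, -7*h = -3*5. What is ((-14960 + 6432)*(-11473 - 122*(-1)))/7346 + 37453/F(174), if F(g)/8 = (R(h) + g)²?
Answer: 588670717253749/44672171976 ≈ 13178.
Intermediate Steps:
h = 15/7 (h = -(-3)*5/7 = -⅐*(-15) = 15/7 ≈ 2.1429)
F(g) = 8*(15/7 + g)²
((-14960 + 6432)*(-11473 - 122*(-1)))/7346 + 37453/F(174) = ((-14960 + 6432)*(-11473 - 122*(-1)))/7346 + 37453/((8*(15 + 7*174)²/49)) = -8528*(-11473 + 122)*(1/7346) + 37453/((8*(15 + 1218)²/49)) = -8528*(-11351)*(1/7346) + 37453/(((8/49)*1233²)) = 96801328*(1/7346) + 37453/(((8/49)*1520289)) = 48400664/3673 + 37453/(12162312/49) = 48400664/3673 + 37453*(49/12162312) = 48400664/3673 + 1835197/12162312 = 588670717253749/44672171976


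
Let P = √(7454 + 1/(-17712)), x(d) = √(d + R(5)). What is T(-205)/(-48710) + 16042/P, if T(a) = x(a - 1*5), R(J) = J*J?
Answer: 192504*√16239105381/132025247 - I*√185/48710 ≈ 185.81 - 0.00027923*I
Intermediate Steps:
R(J) = J²
x(d) = √(25 + d) (x(d) = √(d + 5²) = √(d + 25) = √(25 + d))
T(a) = √(20 + a) (T(a) = √(25 + (a - 1*5)) = √(25 + (a - 5)) = √(25 + (-5 + a)) = √(20 + a))
P = √16239105381/1476 (P = √(7454 - 1/17712) = √(132025247/17712) = √16239105381/1476 ≈ 86.337)
T(-205)/(-48710) + 16042/P = √(20 - 205)/(-48710) + 16042/((√16239105381/1476)) = √(-185)*(-1/48710) + 16042*(12*√16239105381/132025247) = (I*√185)*(-1/48710) + 192504*√16239105381/132025247 = -I*√185/48710 + 192504*√16239105381/132025247 = 192504*√16239105381/132025247 - I*√185/48710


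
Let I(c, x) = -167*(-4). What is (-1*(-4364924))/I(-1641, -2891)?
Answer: 1091231/167 ≈ 6534.3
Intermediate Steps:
I(c, x) = 668
(-1*(-4364924))/I(-1641, -2891) = -1*(-4364924)/668 = 4364924*(1/668) = 1091231/167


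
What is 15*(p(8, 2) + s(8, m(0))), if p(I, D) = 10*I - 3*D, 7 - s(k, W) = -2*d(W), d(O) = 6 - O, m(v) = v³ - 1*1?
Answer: 1425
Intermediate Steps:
m(v) = -1 + v³ (m(v) = v³ - 1 = -1 + v³)
s(k, W) = 19 - 2*W (s(k, W) = 7 - (-2)*(6 - W) = 7 - (-12 + 2*W) = 7 + (12 - 2*W) = 19 - 2*W)
p(I, D) = -3*D + 10*I
15*(p(8, 2) + s(8, m(0))) = 15*((-3*2 + 10*8) + (19 - 2*(-1 + 0³))) = 15*((-6 + 80) + (19 - 2*(-1 + 0))) = 15*(74 + (19 - 2*(-1))) = 15*(74 + (19 + 2)) = 15*(74 + 21) = 15*95 = 1425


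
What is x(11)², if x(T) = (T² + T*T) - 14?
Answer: 51984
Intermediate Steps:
x(T) = -14 + 2*T² (x(T) = (T² + T²) - 14 = 2*T² - 14 = -14 + 2*T²)
x(11)² = (-14 + 2*11²)² = (-14 + 2*121)² = (-14 + 242)² = 228² = 51984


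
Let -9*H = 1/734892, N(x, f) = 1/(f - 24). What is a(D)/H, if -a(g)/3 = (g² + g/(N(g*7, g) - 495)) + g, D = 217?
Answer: 44836061167842966/47767 ≈ 9.3864e+11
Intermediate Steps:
N(x, f) = 1/(-24 + f)
a(g) = -3*g - 3*g² - 3*g/(-495 + 1/(-24 + g)) (a(g) = -3*((g² + g/(1/(-24 + g) - 495)) + g) = -3*((g² + g/(-495 + 1/(-24 + g))) + g) = -3*(g + g² + g/(-495 + 1/(-24 + g))) = -3*g - 3*g² - 3*g/(-495 + 1/(-24 + g)))
H = -1/6614028 (H = -⅑/734892 = -⅑*1/734892 = -1/6614028 ≈ -1.5119e-7)
a(D)/H = (3*217*(11857 - 495*217² + 11387*217)/(-11881 + 495*217))/(-1/6614028) = (3*217*(11857 - 495*47089 + 2470979)/(-11881 + 107415))*(-6614028) = (3*217*(11857 - 23309055 + 2470979)/95534)*(-6614028) = (3*217*(1/95534)*(-20826219))*(-6614028) = -13557868569/95534*(-6614028) = 44836061167842966/47767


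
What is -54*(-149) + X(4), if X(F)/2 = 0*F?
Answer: 8046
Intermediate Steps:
X(F) = 0 (X(F) = 2*(0*F) = 2*0 = 0)
-54*(-149) + X(4) = -54*(-149) + 0 = 8046 + 0 = 8046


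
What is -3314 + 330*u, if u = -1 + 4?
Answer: -2324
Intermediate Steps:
u = 3
-3314 + 330*u = -3314 + 330*3 = -3314 + 990 = -2324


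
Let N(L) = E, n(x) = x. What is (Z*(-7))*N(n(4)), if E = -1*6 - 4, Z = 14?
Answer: 980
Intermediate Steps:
E = -10 (E = -6 - 4 = -10)
N(L) = -10
(Z*(-7))*N(n(4)) = (14*(-7))*(-10) = -98*(-10) = 980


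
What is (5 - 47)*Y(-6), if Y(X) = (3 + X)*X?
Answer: -756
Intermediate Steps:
Y(X) = X*(3 + X)
(5 - 47)*Y(-6) = (5 - 47)*(-6*(3 - 6)) = -(-252)*(-3) = -42*18 = -756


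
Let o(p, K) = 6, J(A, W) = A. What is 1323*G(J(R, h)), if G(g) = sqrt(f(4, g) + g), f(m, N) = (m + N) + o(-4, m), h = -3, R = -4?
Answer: 1323*sqrt(2) ≈ 1871.0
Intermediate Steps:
f(m, N) = 6 + N + m (f(m, N) = (m + N) + 6 = (N + m) + 6 = 6 + N + m)
G(g) = sqrt(10 + 2*g) (G(g) = sqrt((6 + g + 4) + g) = sqrt((10 + g) + g) = sqrt(10 + 2*g))
1323*G(J(R, h)) = 1323*sqrt(10 + 2*(-4)) = 1323*sqrt(10 - 8) = 1323*sqrt(2)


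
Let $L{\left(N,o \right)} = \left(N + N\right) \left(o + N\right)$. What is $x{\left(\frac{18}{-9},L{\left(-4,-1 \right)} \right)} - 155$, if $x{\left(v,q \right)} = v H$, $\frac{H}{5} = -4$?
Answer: $-115$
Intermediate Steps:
$L{\left(N,o \right)} = 2 N \left(N + o\right)$
$H = -20$ ($H = 5 \left(-4\right) = -20$)
$x{\left(v,q \right)} = - 20 v$ ($x{\left(v,q \right)} = v \left(-20\right) = - 20 v$)
$x{\left(\frac{18}{-9},L{\left(-4,-1 \right)} \right)} - 155 = - 20 \frac{18}{-9} - 155 = - 20 \cdot 18 \left(- \frac{1}{9}\right) - 155 = \left(-20\right) \left(-2\right) - 155 = 40 - 155 = -115$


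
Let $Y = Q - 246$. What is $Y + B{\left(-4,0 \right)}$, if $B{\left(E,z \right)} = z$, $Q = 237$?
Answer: $-9$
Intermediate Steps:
$Y = -9$ ($Y = 237 - 246 = -9$)
$Y + B{\left(-4,0 \right)} = -9 + 0 = -9$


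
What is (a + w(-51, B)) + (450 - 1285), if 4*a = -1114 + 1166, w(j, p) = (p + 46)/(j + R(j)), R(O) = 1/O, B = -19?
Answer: -2140221/2602 ≈ -822.53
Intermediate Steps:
w(j, p) = (46 + p)/(j + 1/j) (w(j, p) = (p + 46)/(j + 1/j) = (46 + p)/(j + 1/j))
a = 13 (a = (-1114 + 1166)/4 = (1/4)*52 = 13)
(a + w(-51, B)) + (450 - 1285) = (13 - 51*(46 - 19)/(1 + (-51)**2)) + (450 - 1285) = (13 - 51*27/(1 + 2601)) - 835 = (13 - 51*27/2602) - 835 = (13 - 51*1/2602*27) - 835 = (13 - 1377/2602) - 835 = 32449/2602 - 835 = -2140221/2602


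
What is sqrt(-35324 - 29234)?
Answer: 13*I*sqrt(382) ≈ 254.08*I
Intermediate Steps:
sqrt(-35324 - 29234) = sqrt(-64558) = 13*I*sqrt(382)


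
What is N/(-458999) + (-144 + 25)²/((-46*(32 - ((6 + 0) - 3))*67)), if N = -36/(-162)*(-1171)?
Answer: -58289640275/369219713598 ≈ -0.15787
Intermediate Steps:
N = -2342/9 (N = -36*(-1/162)*(-1171) = (2/9)*(-1171) = -2342/9 ≈ -260.22)
N/(-458999) + (-144 + 25)²/((-46*(32 - ((6 + 0) - 3))*67)) = -2342/9/(-458999) + (-144 + 25)²/((-46*(32 - ((6 + 0) - 3))*67)) = -2342/9*(-1/458999) + (-119)²/((-46*(32 - (6 - 3))*67)) = 2342/4130991 + 14161/((-46*(32 - 1*3)*67)) = 2342/4130991 + 14161/((-46*(32 - 3)*67)) = 2342/4130991 + 14161/((-46*29*67)) = 2342/4130991 + 14161/((-1334*67)) = 2342/4130991 + 14161/(-89378) = 2342/4130991 + 14161*(-1/89378) = 2342/4130991 - 14161/89378 = -58289640275/369219713598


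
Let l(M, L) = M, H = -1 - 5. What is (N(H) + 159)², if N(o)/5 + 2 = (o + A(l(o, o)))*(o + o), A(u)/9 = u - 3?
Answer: 28826161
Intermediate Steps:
H = -6
A(u) = -27 + 9*u (A(u) = 9*(u - 3) = 9*(-3 + u) = -27 + 9*u)
N(o) = -10 + 10*o*(-27 + 10*o) (N(o) = -10 + 5*((o + (-27 + 9*o))*(o + o)) = -10 + 5*((-27 + 10*o)*(2*o)) = -10 + 5*(2*o*(-27 + 10*o)) = -10 + 10*o*(-27 + 10*o))
(N(H) + 159)² = ((-10 - 270*(-6) + 100*(-6)²) + 159)² = ((-10 + 1620 + 100*36) + 159)² = ((-10 + 1620 + 3600) + 159)² = (5210 + 159)² = 5369² = 28826161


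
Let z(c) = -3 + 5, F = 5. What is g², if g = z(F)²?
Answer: 16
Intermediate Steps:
z(c) = 2
g = 4 (g = 2² = 4)
g² = 4² = 16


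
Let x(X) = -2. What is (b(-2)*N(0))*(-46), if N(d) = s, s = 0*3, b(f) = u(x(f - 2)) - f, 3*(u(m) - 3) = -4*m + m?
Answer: 0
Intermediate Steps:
u(m) = 3 - m (u(m) = 3 + (-4*m + m)/3 = 3 + (-3*m)/3 = 3 - m)
b(f) = 5 - f (b(f) = (3 - 1*(-2)) - f = (3 + 2) - f = 5 - f)
s = 0
N(d) = 0
(b(-2)*N(0))*(-46) = ((5 - 1*(-2))*0)*(-46) = ((5 + 2)*0)*(-46) = (7*0)*(-46) = 0*(-46) = 0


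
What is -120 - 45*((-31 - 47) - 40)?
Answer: 5190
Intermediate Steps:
-120 - 45*((-31 - 47) - 40) = -120 - 45*(-78 - 40) = -120 - 45*(-118) = -120 + 5310 = 5190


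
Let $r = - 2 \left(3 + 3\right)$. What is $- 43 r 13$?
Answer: $6708$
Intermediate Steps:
$r = -12$ ($r = \left(-2\right) 6 = -12$)
$- 43 r 13 = \left(-43\right) \left(-12\right) 13 = 516 \cdot 13 = 6708$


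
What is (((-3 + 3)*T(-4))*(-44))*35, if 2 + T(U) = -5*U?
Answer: 0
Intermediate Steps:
T(U) = -2 - 5*U
(((-3 + 3)*T(-4))*(-44))*35 = (((-3 + 3)*(-2 - 5*(-4)))*(-44))*35 = ((0*(-2 + 20))*(-44))*35 = ((0*18)*(-44))*35 = (0*(-44))*35 = 0*35 = 0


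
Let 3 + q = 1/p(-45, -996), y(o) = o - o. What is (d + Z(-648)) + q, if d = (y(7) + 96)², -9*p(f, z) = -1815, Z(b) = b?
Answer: 5181828/605 ≈ 8565.0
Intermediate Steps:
y(o) = 0
p(f, z) = 605/3 (p(f, z) = -⅑*(-1815) = 605/3)
q = -1812/605 (q = -3 + 1/(605/3) = -3 + 3/605 = -1812/605 ≈ -2.9950)
d = 9216 (d = (0 + 96)² = 96² = 9216)
(d + Z(-648)) + q = (9216 - 648) - 1812/605 = 8568 - 1812/605 = 5181828/605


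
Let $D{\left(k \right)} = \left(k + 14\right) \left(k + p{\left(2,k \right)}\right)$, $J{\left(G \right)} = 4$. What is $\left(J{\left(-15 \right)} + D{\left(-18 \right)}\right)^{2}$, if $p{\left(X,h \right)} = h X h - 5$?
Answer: $6230016$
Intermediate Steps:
$p{\left(X,h \right)} = -5 + X h^{2}$ ($p{\left(X,h \right)} = X h h - 5 = X h^{2} - 5 = -5 + X h^{2}$)
$D{\left(k \right)} = \left(14 + k\right) \left(-5 + k + 2 k^{2}\right)$ ($D{\left(k \right)} = \left(k + 14\right) \left(k + \left(-5 + 2 k^{2}\right)\right) = \left(14 + k\right) \left(-5 + k + 2 k^{2}\right)$)
$\left(J{\left(-15 \right)} + D{\left(-18 \right)}\right)^{2} = \left(4 + \left(-70 + 2 \left(-18\right)^{3} + 9 \left(-18\right) + 29 \left(-18\right)^{2}\right)\right)^{2} = \left(4 + \left(-70 + 2 \left(-5832\right) - 162 + 29 \cdot 324\right)\right)^{2} = \left(4 - 2500\right)^{2} = \left(-2496\right)^{2} = 6230016$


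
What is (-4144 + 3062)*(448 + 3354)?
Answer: -4113764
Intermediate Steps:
(-4144 + 3062)*(448 + 3354) = -1082*3802 = -4113764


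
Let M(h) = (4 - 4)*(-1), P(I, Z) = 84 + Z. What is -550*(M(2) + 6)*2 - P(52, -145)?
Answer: -6539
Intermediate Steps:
M(h) = 0 (M(h) = 0*(-1) = 0)
-550*(M(2) + 6)*2 - P(52, -145) = -550*(0 + 6)*2 - (84 - 145) = -3300*2 - 1*(-61) = -550*12 + 61 = -6600 + 61 = -6539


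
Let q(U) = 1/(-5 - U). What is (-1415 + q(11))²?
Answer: 512614881/256 ≈ 2.0024e+6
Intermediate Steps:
(-1415 + q(11))² = (-1415 - 1/(5 + 11))² = (-1415 - 1/16)² = (-22641/16)² = 512614881/256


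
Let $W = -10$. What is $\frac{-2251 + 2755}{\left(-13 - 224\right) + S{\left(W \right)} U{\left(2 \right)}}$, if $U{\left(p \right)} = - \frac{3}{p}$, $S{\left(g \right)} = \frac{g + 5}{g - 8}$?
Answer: $- \frac{864}{407} \approx -2.1228$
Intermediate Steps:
$S{\left(g \right)} = \frac{5 + g}{-8 + g}$
$\frac{-2251 + 2755}{\left(-13 - 224\right) + S{\left(W \right)} U{\left(2 \right)}} = \frac{-2251 + 2755}{\left(-13 - 224\right) + \frac{5 - 10}{-8 - 10} \left(- \frac{3}{2}\right)} = \frac{504}{\left(-13 - 224\right) + \frac{1}{-18} \left(-5\right) \left(\left(-3\right) \frac{1}{2}\right)} = \frac{504}{-237 + \left(- \frac{1}{18}\right) \left(-5\right) \left(- \frac{3}{2}\right)} = \frac{504}{-237 + \frac{5}{18} \left(- \frac{3}{2}\right)} = \frac{504}{-237 - \frac{5}{12}} = \frac{504}{- \frac{2849}{12}} = 504 \left(- \frac{12}{2849}\right) = - \frac{864}{407}$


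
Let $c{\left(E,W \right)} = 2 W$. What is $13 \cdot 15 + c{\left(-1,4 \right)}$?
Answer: $203$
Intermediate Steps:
$13 \cdot 15 + c{\left(-1,4 \right)} = 13 \cdot 15 + 2 \cdot 4 = 195 + 8 = 203$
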